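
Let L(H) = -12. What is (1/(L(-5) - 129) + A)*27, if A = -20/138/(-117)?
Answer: -2221/14053 ≈ -0.15804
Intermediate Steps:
A = 10/8073 (A = -20*1/138*(-1/117) = -10/69*(-1/117) = 10/8073 ≈ 0.0012387)
(1/(L(-5) - 129) + A)*27 = (1/(-12 - 129) + 10/8073)*27 = (1/(-141) + 10/8073)*27 = (-1/141 + 10/8073)*27 = -2221/379431*27 = -2221/14053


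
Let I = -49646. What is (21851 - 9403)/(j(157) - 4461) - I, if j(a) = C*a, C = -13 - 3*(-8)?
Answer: 67859858/1367 ≈ 49641.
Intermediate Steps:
C = 11 (C = -13 + 24 = 11)
j(a) = 11*a
(21851 - 9403)/(j(157) - 4461) - I = (21851 - 9403)/(11*157 - 4461) - 1*(-49646) = 12448/(1727 - 4461) + 49646 = 12448/(-2734) + 49646 = 12448*(-1/2734) + 49646 = -6224/1367 + 49646 = 67859858/1367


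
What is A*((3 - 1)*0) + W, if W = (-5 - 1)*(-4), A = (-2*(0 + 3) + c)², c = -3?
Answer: 24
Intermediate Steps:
A = 81 (A = (-2*(0 + 3) - 3)² = (-2*3 - 3)² = (-6 - 3)² = (-9)² = 81)
W = 24 (W = -6*(-4) = 24)
A*((3 - 1)*0) + W = 81*((3 - 1)*0) + 24 = 81*(2*0) + 24 = 81*0 + 24 = 0 + 24 = 24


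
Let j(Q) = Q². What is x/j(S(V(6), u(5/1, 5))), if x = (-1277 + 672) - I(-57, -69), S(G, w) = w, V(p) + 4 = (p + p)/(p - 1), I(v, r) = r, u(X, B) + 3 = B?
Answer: -134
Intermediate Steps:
u(X, B) = -3 + B
V(p) = -4 + 2*p/(-1 + p) (V(p) = -4 + (p + p)/(p - 1) = -4 + (2*p)/(-1 + p) = -4 + 2*p/(-1 + p))
x = -536 (x = (-1277 + 672) - 1*(-69) = -605 + 69 = -536)
x/j(S(V(6), u(5/1, 5))) = -536/(-3 + 5)² = -536/(2²) = -536/4 = -536*¼ = -134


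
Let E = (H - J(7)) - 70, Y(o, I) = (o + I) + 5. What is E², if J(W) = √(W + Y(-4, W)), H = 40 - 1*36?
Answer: (66 + √15)² ≈ 4882.2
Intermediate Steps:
Y(o, I) = 5 + I + o (Y(o, I) = (I + o) + 5 = 5 + I + o)
H = 4 (H = 40 - 36 = 4)
J(W) = √(1 + 2*W) (J(W) = √(W + (5 + W - 4)) = √(W + (1 + W)) = √(1 + 2*W))
E = -66 - √15 (E = (4 - √(1 + 2*7)) - 70 = (4 - √(1 + 14)) - 70 = (4 - √15) - 70 = -66 - √15 ≈ -69.873)
E² = (-66 - √15)²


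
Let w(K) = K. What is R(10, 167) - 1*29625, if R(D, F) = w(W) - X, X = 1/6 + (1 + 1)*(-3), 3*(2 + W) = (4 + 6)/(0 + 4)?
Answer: -88861/3 ≈ -29620.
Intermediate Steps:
W = -7/6 (W = -2 + ((4 + 6)/(0 + 4))/3 = -2 + (10/4)/3 = -2 + (10*(¼))/3 = -2 + (⅓)*(5/2) = -2 + ⅚ = -7/6 ≈ -1.1667)
X = -35/6 (X = ⅙ + 2*(-3) = ⅙ - 6 = -35/6 ≈ -5.8333)
R(D, F) = 14/3 (R(D, F) = -7/6 - 1*(-35/6) = -7/6 + 35/6 = 14/3)
R(10, 167) - 1*29625 = 14/3 - 1*29625 = 14/3 - 29625 = -88861/3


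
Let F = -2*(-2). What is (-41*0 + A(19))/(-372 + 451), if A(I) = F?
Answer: 4/79 ≈ 0.050633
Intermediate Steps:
F = 4
A(I) = 4
(-41*0 + A(19))/(-372 + 451) = (-41*0 + 4)/(-372 + 451) = (0 + 4)/79 = 4*(1/79) = 4/79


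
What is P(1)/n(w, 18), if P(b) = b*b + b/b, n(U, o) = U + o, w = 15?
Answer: 2/33 ≈ 0.060606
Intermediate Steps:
P(b) = 1 + b**2 (P(b) = b**2 + 1 = 1 + b**2)
P(1)/n(w, 18) = (1 + 1**2)/(15 + 18) = (1 + 1)/33 = 2*(1/33) = 2/33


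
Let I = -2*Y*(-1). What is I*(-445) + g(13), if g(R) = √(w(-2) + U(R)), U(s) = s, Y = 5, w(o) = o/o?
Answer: -4450 + √14 ≈ -4446.3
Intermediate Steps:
w(o) = 1
I = 10 (I = -2*5*(-1) = -10*(-1) = 10)
g(R) = √(1 + R)
I*(-445) + g(13) = 10*(-445) + √(1 + 13) = -4450 + √14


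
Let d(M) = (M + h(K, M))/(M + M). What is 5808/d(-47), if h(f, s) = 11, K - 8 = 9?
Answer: 45496/3 ≈ 15165.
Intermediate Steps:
K = 17 (K = 8 + 9 = 17)
d(M) = (11 + M)/(2*M) (d(M) = (M + 11)/(M + M) = (11 + M)/((2*M)) = (11 + M)*(1/(2*M)) = (11 + M)/(2*M))
5808/d(-47) = 5808/(((½)*(11 - 47)/(-47))) = 5808/(((½)*(-1/47)*(-36))) = 5808/(18/47) = 5808*(47/18) = 45496/3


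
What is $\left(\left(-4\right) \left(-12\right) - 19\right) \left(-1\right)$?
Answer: $-29$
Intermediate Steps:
$\left(\left(-4\right) \left(-12\right) - 19\right) \left(-1\right) = \left(48 - 19\right) \left(-1\right) = 29 \left(-1\right) = -29$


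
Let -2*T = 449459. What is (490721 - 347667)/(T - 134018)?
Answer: -286108/717495 ≈ -0.39876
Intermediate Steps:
T = -449459/2 (T = -½*449459 = -449459/2 ≈ -2.2473e+5)
(490721 - 347667)/(T - 134018) = (490721 - 347667)/(-449459/2 - 134018) = 143054/(-717495/2) = 143054*(-2/717495) = -286108/717495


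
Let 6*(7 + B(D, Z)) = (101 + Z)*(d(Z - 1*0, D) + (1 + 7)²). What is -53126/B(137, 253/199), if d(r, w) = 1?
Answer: -10572074/219087 ≈ -48.255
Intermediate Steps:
B(D, Z) = 6523/6 + 65*Z/6 (B(D, Z) = -7 + ((101 + Z)*(1 + (1 + 7)²))/6 = -7 + ((101 + Z)*(1 + 8²))/6 = -7 + ((101 + Z)*(1 + 64))/6 = -7 + ((101 + Z)*65)/6 = -7 + (6565 + 65*Z)/6 = -7 + (6565/6 + 65*Z/6) = 6523/6 + 65*Z/6)
-53126/B(137, 253/199) = -53126/(6523/6 + 65*(253/199)/6) = -53126/(6523/6 + 65*(253*(1/199))/6) = -53126/(6523/6 + (65/6)*(253/199)) = -53126/(6523/6 + 16445/1194) = -53126/219087/199 = -53126*199/219087 = -10572074/219087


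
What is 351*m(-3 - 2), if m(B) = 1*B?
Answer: -1755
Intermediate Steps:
m(B) = B
351*m(-3 - 2) = 351*(-3 - 2) = 351*(-5) = -1755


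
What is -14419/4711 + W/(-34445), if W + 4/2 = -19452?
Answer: -405014661/162270395 ≈ -2.4959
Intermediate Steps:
W = -19454 (W = -2 - 19452 = -19454)
-14419/4711 + W/(-34445) = -14419/4711 - 19454/(-34445) = -14419*1/4711 - 19454*(-1/34445) = -14419/4711 + 19454/34445 = -405014661/162270395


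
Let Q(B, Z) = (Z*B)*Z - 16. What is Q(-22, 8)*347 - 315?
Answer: -494443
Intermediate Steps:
Q(B, Z) = -16 + B*Z**2 (Q(B, Z) = (B*Z)*Z - 16 = B*Z**2 - 16 = -16 + B*Z**2)
Q(-22, 8)*347 - 315 = (-16 - 22*8**2)*347 - 315 = (-16 - 22*64)*347 - 315 = (-16 - 1408)*347 - 315 = -1424*347 - 315 = -494128 - 315 = -494443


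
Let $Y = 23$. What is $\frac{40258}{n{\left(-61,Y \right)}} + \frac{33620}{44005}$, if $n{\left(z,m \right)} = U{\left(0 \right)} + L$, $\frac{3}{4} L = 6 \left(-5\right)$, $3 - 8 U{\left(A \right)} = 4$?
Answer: $- \frac{2832326860}{2825121} \approx -1002.6$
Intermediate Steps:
$U{\left(A \right)} = - \frac{1}{8}$ ($U{\left(A \right)} = \frac{3}{8} - \frac{1}{2} = - \frac{1}{8}$)
$L = -40$ ($L = \frac{4 \cdot 6 \left(-5\right)}{3} = \frac{4}{3} \left(-30\right) = -40$)
$n{\left(z,m \right)} = - \frac{321}{8}$ ($n{\left(z,m \right)} = - \frac{1}{8} - 40 = - \frac{321}{8}$)
$\frac{40258}{n{\left(-61,Y \right)}} + \frac{33620}{44005} = \frac{40258}{- \frac{321}{8}} + \frac{33620}{44005} = 40258 \left(- \frac{8}{321}\right) + 33620 \cdot \frac{1}{44005} = - \frac{322064}{321} + \frac{6724}{8801} = - \frac{2832326860}{2825121}$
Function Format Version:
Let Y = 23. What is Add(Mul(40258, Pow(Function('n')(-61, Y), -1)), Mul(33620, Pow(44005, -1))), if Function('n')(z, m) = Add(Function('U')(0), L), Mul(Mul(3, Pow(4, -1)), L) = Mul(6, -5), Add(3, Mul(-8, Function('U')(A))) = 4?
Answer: Rational(-2832326860, 2825121) ≈ -1002.6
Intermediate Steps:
Function('U')(A) = Rational(-1, 8) (Function('U')(A) = Add(Rational(3, 8), Mul(Rational(-1, 8), 4)) = Add(Rational(3, 8), Rational(-1, 2)) = Rational(-1, 8))
L = -40 (L = Mul(Rational(4, 3), Mul(6, -5)) = Mul(Rational(4, 3), -30) = -40)
Function('n')(z, m) = Rational(-321, 8) (Function('n')(z, m) = Add(Rational(-1, 8), -40) = Rational(-321, 8))
Add(Mul(40258, Pow(Function('n')(-61, Y), -1)), Mul(33620, Pow(44005, -1))) = Add(Mul(40258, Pow(Rational(-321, 8), -1)), Mul(33620, Pow(44005, -1))) = Add(Mul(40258, Rational(-8, 321)), Mul(33620, Rational(1, 44005))) = Add(Rational(-322064, 321), Rational(6724, 8801)) = Rational(-2832326860, 2825121)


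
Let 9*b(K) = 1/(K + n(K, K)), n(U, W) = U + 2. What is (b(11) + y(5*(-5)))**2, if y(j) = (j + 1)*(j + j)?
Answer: 67185158401/46656 ≈ 1.4400e+6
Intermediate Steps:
n(U, W) = 2 + U
y(j) = 2*j*(1 + j) (y(j) = (1 + j)*(2*j) = 2*j*(1 + j))
b(K) = 1/(9*(2 + 2*K)) (b(K) = 1/(9*(K + (2 + K))) = 1/(9*(2 + 2*K)))
(b(11) + y(5*(-5)))**2 = (1/(18*(1 + 11)) + 2*(5*(-5))*(1 + 5*(-5)))**2 = ((1/18)/12 + 2*(-25)*(1 - 25))**2 = ((1/18)*(1/12) + 2*(-25)*(-24))**2 = (1/216 + 1200)**2 = (259201/216)**2 = 67185158401/46656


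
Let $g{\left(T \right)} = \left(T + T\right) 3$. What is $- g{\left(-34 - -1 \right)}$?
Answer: $198$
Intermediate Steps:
$g{\left(T \right)} = 6 T$ ($g{\left(T \right)} = 2 T 3 = 6 T$)
$- g{\left(-34 - -1 \right)} = - 6 \left(-34 - -1\right) = - 6 \left(-34 + 1\right) = - 6 \left(-33\right) = \left(-1\right) \left(-198\right) = 198$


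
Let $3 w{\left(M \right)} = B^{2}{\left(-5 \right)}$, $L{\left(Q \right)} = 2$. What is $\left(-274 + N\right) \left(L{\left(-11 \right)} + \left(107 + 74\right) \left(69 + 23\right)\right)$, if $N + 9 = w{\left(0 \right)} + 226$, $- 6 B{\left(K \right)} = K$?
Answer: $- \frac{51052837}{54} \approx -9.4542 \cdot 10^{5}$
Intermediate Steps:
$B{\left(K \right)} = - \frac{K}{6}$
$w{\left(M \right)} = \frac{25}{108}$ ($w{\left(M \right)} = \frac{\left(\left(- \frac{1}{6}\right) \left(-5\right)\right)^{2}}{3} = \frac{\left(\frac{5}{6}\right)^{2}}{3} = \frac{1}{3} \cdot \frac{25}{36} = \frac{25}{108}$)
$N = \frac{23461}{108}$ ($N = -9 + \left(\frac{25}{108} + 226\right) = -9 + \frac{24433}{108} = \frac{23461}{108} \approx 217.23$)
$\left(-274 + N\right) \left(L{\left(-11 \right)} + \left(107 + 74\right) \left(69 + 23\right)\right) = \left(-274 + \frac{23461}{108}\right) \left(2 + \left(107 + 74\right) \left(69 + 23\right)\right) = - \frac{6131 \left(2 + 181 \cdot 92\right)}{108} = - \frac{6131 \left(2 + 16652\right)}{108} = \left(- \frac{6131}{108}\right) 16654 = - \frac{51052837}{54}$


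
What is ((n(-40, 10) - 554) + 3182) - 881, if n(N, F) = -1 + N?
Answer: 1706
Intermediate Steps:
((n(-40, 10) - 554) + 3182) - 881 = (((-1 - 40) - 554) + 3182) - 881 = ((-41 - 554) + 3182) - 881 = (-595 + 3182) - 881 = 2587 - 881 = 1706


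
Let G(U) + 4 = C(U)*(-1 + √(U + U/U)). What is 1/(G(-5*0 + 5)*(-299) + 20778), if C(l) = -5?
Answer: 20479/405979291 - 1495*√6/405979291 ≈ 4.1423e-5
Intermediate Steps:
G(U) = 1 - 5*√(1 + U) (G(U) = -4 - 5*(-1 + √(U + U/U)) = -4 - 5*(-1 + √(U + 1)) = -4 - 5*(-1 + √(1 + U)) = -4 + (5 - 5*√(1 + U)) = 1 - 5*√(1 + U))
1/(G(-5*0 + 5)*(-299) + 20778) = 1/((1 - 5*√(1 + (-5*0 + 5)))*(-299) + 20778) = 1/((1 - 5*√(1 + (0 + 5)))*(-299) + 20778) = 1/((1 - 5*√(1 + 5))*(-299) + 20778) = 1/((1 - 5*√6)*(-299) + 20778) = 1/((-299 + 1495*√6) + 20778) = 1/(20479 + 1495*√6)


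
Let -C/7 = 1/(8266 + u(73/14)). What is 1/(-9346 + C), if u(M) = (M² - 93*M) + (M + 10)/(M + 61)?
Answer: -472913387/4419848938850 ≈ -0.00010700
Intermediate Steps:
u(M) = M² - 93*M + (10 + M)/(61 + M) (u(M) = (M² - 93*M) + (10 + M)/(61 + M) = M² - 93*M + (10 + M)/(61 + M))
C = -423948/472913387 (C = -7/(8266 + (10 + (73/14)³ - 414056/14 - 32*(73/14)²)/(61 + 73/14)) = -7/(8266 + (10 + (73*(1/14))³ - 414056/14 - 32*(73*(1/14))²)/(61 + 73*(1/14))) = -7/(8266 + (10 + (73/14)³ - 5672*73/14 - 32*(73/14)²)/(61 + 73/14)) = -7/(8266 + (10 + 389017/2744 - 207028/7 - 32*5329/196)/(927/14)) = -7/(8266 + 14*(10 + 389017/2744 - 207028/7 - 42632/49)/927) = -7/(8266 + (14/927)*(-83125911/2744)) = -7/(8266 - 27708637/60564) = -7/472913387/60564 = -7*60564/472913387 = -423948/472913387 ≈ -0.00089646)
1/(-9346 + C) = 1/(-9346 - 423948/472913387) = 1/(-4419848938850/472913387) = -472913387/4419848938850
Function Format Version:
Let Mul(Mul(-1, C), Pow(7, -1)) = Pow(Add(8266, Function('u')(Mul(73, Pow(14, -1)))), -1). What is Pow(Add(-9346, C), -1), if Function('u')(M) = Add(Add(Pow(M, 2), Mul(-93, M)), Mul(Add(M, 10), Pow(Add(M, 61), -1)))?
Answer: Rational(-472913387, 4419848938850) ≈ -0.00010700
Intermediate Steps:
Function('u')(M) = Add(Pow(M, 2), Mul(-93, M), Mul(Pow(Add(61, M), -1), Add(10, M))) (Function('u')(M) = Add(Add(Pow(M, 2), Mul(-93, M)), Mul(Add(10, M), Pow(Add(61, M), -1))) = Add(Add(Pow(M, 2), Mul(-93, M)), Mul(Pow(Add(61, M), -1), Add(10, M))) = Add(Pow(M, 2), Mul(-93, M), Mul(Pow(Add(61, M), -1), Add(10, M))))
C = Rational(-423948, 472913387) (C = Mul(-7, Pow(Add(8266, Mul(Pow(Add(61, Mul(73, Pow(14, -1))), -1), Add(10, Pow(Mul(73, Pow(14, -1)), 3), Mul(-5672, Mul(73, Pow(14, -1))), Mul(-32, Pow(Mul(73, Pow(14, -1)), 2))))), -1)) = Mul(-7, Pow(Add(8266, Mul(Pow(Add(61, Mul(73, Rational(1, 14))), -1), Add(10, Pow(Mul(73, Rational(1, 14)), 3), Mul(-5672, Mul(73, Rational(1, 14))), Mul(-32, Pow(Mul(73, Rational(1, 14)), 2))))), -1)) = Mul(-7, Pow(Add(8266, Mul(Pow(Add(61, Rational(73, 14)), -1), Add(10, Pow(Rational(73, 14), 3), Mul(-5672, Rational(73, 14)), Mul(-32, Pow(Rational(73, 14), 2))))), -1)) = Mul(-7, Pow(Add(8266, Mul(Pow(Rational(927, 14), -1), Add(10, Rational(389017, 2744), Rational(-207028, 7), Mul(-32, Rational(5329, 196))))), -1)) = Mul(-7, Pow(Add(8266, Mul(Rational(14, 927), Add(10, Rational(389017, 2744), Rational(-207028, 7), Rational(-42632, 49)))), -1)) = Mul(-7, Pow(Add(8266, Mul(Rational(14, 927), Rational(-83125911, 2744))), -1)) = Mul(-7, Pow(Add(8266, Rational(-27708637, 60564)), -1)) = Mul(-7, Pow(Rational(472913387, 60564), -1)) = Mul(-7, Rational(60564, 472913387)) = Rational(-423948, 472913387) ≈ -0.00089646)
Pow(Add(-9346, C), -1) = Pow(Add(-9346, Rational(-423948, 472913387)), -1) = Pow(Rational(-4419848938850, 472913387), -1) = Rational(-472913387, 4419848938850)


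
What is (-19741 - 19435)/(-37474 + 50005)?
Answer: -39176/12531 ≈ -3.1263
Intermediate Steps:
(-19741 - 19435)/(-37474 + 50005) = -39176/12531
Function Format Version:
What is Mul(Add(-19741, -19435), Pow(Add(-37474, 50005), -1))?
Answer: Rational(-39176, 12531) ≈ -3.1263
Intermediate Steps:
Mul(Add(-19741, -19435), Pow(Add(-37474, 50005), -1)) = Mul(-39176, Pow(12531, -1)) = Mul(-39176, Rational(1, 12531)) = Rational(-39176, 12531)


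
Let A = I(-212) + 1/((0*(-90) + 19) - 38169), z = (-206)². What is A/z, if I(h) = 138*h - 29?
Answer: -1117222751/1618933400 ≈ -0.69010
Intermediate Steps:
z = 42436
I(h) = -29 + 138*h
A = -1117222751/38150 (A = (-29 + 138*(-212)) + 1/((0*(-90) + 19) - 38169) = (-29 - 29256) + 1/((0 + 19) - 38169) = -29285 + 1/(19 - 38169) = -29285 + 1/(-38150) = -29285 - 1/38150 = -1117222751/38150 ≈ -29285.)
A/z = -1117222751/38150/42436 = -1117222751/38150*1/42436 = -1117222751/1618933400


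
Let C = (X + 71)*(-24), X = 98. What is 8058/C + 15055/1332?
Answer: 524269/56277 ≈ 9.3159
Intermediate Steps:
C = -4056 (C = (98 + 71)*(-24) = 169*(-24) = -4056)
8058/C + 15055/1332 = 8058/(-4056) + 15055/1332 = 8058*(-1/4056) + 15055*(1/1332) = -1343/676 + 15055/1332 = 524269/56277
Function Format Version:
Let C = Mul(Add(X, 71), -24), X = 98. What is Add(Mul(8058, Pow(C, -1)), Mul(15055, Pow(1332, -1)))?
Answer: Rational(524269, 56277) ≈ 9.3159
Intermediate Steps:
C = -4056 (C = Mul(Add(98, 71), -24) = Mul(169, -24) = -4056)
Add(Mul(8058, Pow(C, -1)), Mul(15055, Pow(1332, -1))) = Add(Mul(8058, Pow(-4056, -1)), Mul(15055, Pow(1332, -1))) = Add(Mul(8058, Rational(-1, 4056)), Mul(15055, Rational(1, 1332))) = Add(Rational(-1343, 676), Rational(15055, 1332)) = Rational(524269, 56277)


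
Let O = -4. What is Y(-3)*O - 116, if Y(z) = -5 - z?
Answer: -108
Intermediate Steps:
Y(-3)*O - 116 = (-5 - 1*(-3))*(-4) - 116 = (-5 + 3)*(-4) - 116 = -2*(-4) - 116 = 8 - 116 = -108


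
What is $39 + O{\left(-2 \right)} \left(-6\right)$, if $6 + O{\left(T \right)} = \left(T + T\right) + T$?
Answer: $111$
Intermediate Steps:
$O{\left(T \right)} = -6 + 3 T$ ($O{\left(T \right)} = -6 + \left(\left(T + T\right) + T\right) = -6 + \left(2 T + T\right) = -6 + 3 T$)
$39 + O{\left(-2 \right)} \left(-6\right) = 39 + \left(-6 + 3 \left(-2\right)\right) \left(-6\right) = 39 + \left(-6 - 6\right) \left(-6\right) = 39 - -72 = 39 + 72 = 111$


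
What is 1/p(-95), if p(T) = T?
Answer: -1/95 ≈ -0.010526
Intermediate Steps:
1/p(-95) = 1/(-95) = -1/95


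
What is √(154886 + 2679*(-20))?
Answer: 37*√74 ≈ 318.29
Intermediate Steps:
√(154886 + 2679*(-20)) = √(154886 - 53580) = √101306 = 37*√74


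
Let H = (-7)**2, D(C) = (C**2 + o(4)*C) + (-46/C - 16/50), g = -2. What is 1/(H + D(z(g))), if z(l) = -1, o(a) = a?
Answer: 25/2292 ≈ 0.010908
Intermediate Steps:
D(C) = -8/25 + C**2 - 46/C + 4*C (D(C) = (C**2 + 4*C) + (-46/C - 16/50) = (C**2 + 4*C) + (-46/C - 16*1/50) = (C**2 + 4*C) + (-46/C - 8/25) = (C**2 + 4*C) + (-8/25 - 46/C) = -8/25 + C**2 - 46/C + 4*C)
H = 49
1/(H + D(z(g))) = 1/(49 + (-8/25 + (-1)**2 - 46/(-1) + 4*(-1))) = 1/(49 + (-8/25 + 1 - 46*(-1) - 4)) = 1/(49 + (-8/25 + 1 + 46 - 4)) = 1/(49 + 1067/25) = 1/(2292/25) = 25/2292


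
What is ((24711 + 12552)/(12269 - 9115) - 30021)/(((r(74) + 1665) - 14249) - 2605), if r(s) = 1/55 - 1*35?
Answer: 5205693405/2640904126 ≈ 1.9712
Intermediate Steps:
r(s) = -1924/55 (r(s) = 1/55 - 35 = -1924/55)
((24711 + 12552)/(12269 - 9115) - 30021)/(((r(74) + 1665) - 14249) - 2605) = ((24711 + 12552)/(12269 - 9115) - 30021)/(((-1924/55 + 1665) - 14249) - 2605) = (37263/3154 - 30021)/((89651/55 - 14249) - 2605) = (37263*(1/3154) - 30021)/(-694044/55 - 2605) = (37263/3154 - 30021)/(-837319/55) = -94648971/3154*(-55/837319) = 5205693405/2640904126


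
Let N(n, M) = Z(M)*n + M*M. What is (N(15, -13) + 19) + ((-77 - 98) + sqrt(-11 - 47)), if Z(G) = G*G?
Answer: 2548 + I*sqrt(58) ≈ 2548.0 + 7.6158*I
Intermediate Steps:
Z(G) = G**2
N(n, M) = M**2 + n*M**2 (N(n, M) = M**2*n + M*M = n*M**2 + M**2 = M**2 + n*M**2)
(N(15, -13) + 19) + ((-77 - 98) + sqrt(-11 - 47)) = ((-13)**2*(1 + 15) + 19) + ((-77 - 98) + sqrt(-11 - 47)) = (169*16 + 19) + (-175 + sqrt(-58)) = (2704 + 19) + (-175 + I*sqrt(58)) = 2723 + (-175 + I*sqrt(58)) = 2548 + I*sqrt(58)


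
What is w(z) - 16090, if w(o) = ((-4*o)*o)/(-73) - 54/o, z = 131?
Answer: -144880248/9563 ≈ -15150.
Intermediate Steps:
w(o) = -54/o + 4*o**2/73 (w(o) = -4*o**2*(-1/73) - 54/o = 4*o**2/73 - 54/o = -54/o + 4*o**2/73)
w(z) - 16090 = (2/73)*(-1971 + 2*131**3)/131 - 16090 = (2/73)*(1/131)*(-1971 + 2*2248091) - 16090 = (2/73)*(1/131)*(-1971 + 4496182) - 16090 = (2/73)*(1/131)*4494211 - 16090 = 8988422/9563 - 16090 = -144880248/9563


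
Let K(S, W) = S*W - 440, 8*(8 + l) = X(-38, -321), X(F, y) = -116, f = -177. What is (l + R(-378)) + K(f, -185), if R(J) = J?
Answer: 63809/2 ≈ 31905.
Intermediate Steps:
l = -45/2 (l = -8 + (⅛)*(-116) = -8 - 29/2 = -45/2 ≈ -22.500)
K(S, W) = -440 + S*W
(l + R(-378)) + K(f, -185) = (-45/2 - 378) + (-440 - 177*(-185)) = -801/2 + (-440 + 32745) = -801/2 + 32305 = 63809/2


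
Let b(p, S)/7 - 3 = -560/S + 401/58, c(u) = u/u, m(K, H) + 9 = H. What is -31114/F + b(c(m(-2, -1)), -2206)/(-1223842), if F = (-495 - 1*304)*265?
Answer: 51810160673721/352714776826540 ≈ 0.14689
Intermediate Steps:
m(K, H) = -9 + H
c(u) = 1
b(p, S) = 4025/58 - 3920/S (b(p, S) = 21 + 7*(-560/S + 401/58) = 21 + 7*(401/58 - 560/S) = 21 + (2807/58 - 3920/S) = 4025/58 - 3920/S)
F = -211735 (F = (-495 - 304)*265 = -799*265 = -211735)
-31114/F + b(c(m(-2, -1)), -2206)/(-1223842) = -31114/(-211735) + (4025/58 - 3920/(-2206))/(-1223842) = -31114*(-1/211735) + (4025/58 - 3920*(-1/2206))*(-1/1223842) = 662/4505 + (4025/58 + 1960/1103)*(-1/1223842) = 662/4505 + (4553255/63974)*(-1/1223842) = 662/4505 - 4553255/78294068108 = 51810160673721/352714776826540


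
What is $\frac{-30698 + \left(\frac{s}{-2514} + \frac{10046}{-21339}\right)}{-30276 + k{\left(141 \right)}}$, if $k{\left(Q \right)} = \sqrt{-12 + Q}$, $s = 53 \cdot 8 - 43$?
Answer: $\frac{923342784049834}{910631164256103} + \frac{548955281837 \sqrt{129}}{16391360956609854} \approx 1.0143$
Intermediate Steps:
$s = 381$ ($s = 424 - 43 = 381$)
$\frac{-30698 + \left(\frac{s}{-2514} + \frac{10046}{-21339}\right)}{-30276 + k{\left(141 \right)}} = \frac{-30698 + \left(\frac{381}{-2514} + \frac{10046}{-21339}\right)}{-30276 + \sqrt{-12 + 141}} = \frac{-30698 + \left(381 \left(- \frac{1}{2514}\right) + 10046 \left(- \frac{1}{21339}\right)\right)}{-30276 + \sqrt{129}} = \frac{-30698 - \frac{11128601}{17882082}}{-30276 + \sqrt{129}} = - \frac{548955281837}{17882082 \left(-30276 + \sqrt{129}\right)}$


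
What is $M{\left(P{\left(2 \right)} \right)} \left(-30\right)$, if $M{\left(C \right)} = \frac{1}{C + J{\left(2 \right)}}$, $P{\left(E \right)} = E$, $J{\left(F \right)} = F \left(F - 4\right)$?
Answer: $15$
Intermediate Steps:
$J{\left(F \right)} = F \left(-4 + F\right)$
$M{\left(C \right)} = \frac{1}{-4 + C}$ ($M{\left(C \right)} = \frac{1}{C + 2 \left(-4 + 2\right)} = \frac{1}{C + 2 \left(-2\right)} = \frac{1}{C - 4} = \frac{1}{-4 + C}$)
$M{\left(P{\left(2 \right)} \right)} \left(-30\right) = \frac{1}{-4 + 2} \left(-30\right) = \frac{1}{-2} \left(-30\right) = \left(- \frac{1}{2}\right) \left(-30\right) = 15$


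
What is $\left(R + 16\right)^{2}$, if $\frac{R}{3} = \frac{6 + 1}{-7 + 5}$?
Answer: $\frac{121}{4} \approx 30.25$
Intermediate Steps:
$R = - \frac{21}{2}$ ($R = 3 \frac{6 + 1}{-7 + 5} = 3 \frac{7}{-2} = 3 \cdot 7 \left(- \frac{1}{2}\right) = 3 \left(- \frac{7}{2}\right) = - \frac{21}{2} \approx -10.5$)
$\left(R + 16\right)^{2} = \left(- \frac{21}{2} + 16\right)^{2} = \left(\frac{11}{2}\right)^{2} = \frac{121}{4}$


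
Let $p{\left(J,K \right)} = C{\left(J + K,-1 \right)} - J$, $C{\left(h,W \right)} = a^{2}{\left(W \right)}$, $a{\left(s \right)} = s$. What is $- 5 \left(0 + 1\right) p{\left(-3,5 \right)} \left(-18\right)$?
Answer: $360$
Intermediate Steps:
$C{\left(h,W \right)} = W^{2}$
$p{\left(J,K \right)} = 1 - J$ ($p{\left(J,K \right)} = \left(-1\right)^{2} - J = 1 - J$)
$- 5 \left(0 + 1\right) p{\left(-3,5 \right)} \left(-18\right) = - 5 \left(0 + 1\right) \left(1 - -3\right) \left(-18\right) = \left(-5\right) 1 \left(1 + 3\right) \left(-18\right) = \left(-5\right) 4 \left(-18\right) = \left(-20\right) \left(-18\right) = 360$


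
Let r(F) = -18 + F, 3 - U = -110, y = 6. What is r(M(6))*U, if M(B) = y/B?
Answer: -1921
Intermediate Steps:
U = 113 (U = 3 - 1*(-110) = 3 + 110 = 113)
M(B) = 6/B
r(M(6))*U = (-18 + 6/6)*113 = (-18 + 6*(⅙))*113 = (-18 + 1)*113 = -17*113 = -1921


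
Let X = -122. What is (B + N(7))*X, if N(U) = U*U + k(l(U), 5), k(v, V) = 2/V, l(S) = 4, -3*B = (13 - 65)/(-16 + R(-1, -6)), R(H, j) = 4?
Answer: -263276/45 ≈ -5850.6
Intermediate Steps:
B = -13/9 (B = -(13 - 65)/(3*(-16 + 4)) = -(-52)/(3*(-12)) = -(-52)*(-1)/(3*12) = -⅓*13/3 = -13/9 ≈ -1.4444)
N(U) = ⅖ + U² (N(U) = U*U + 2/5 = U² + 2*(⅕) = U² + ⅖ = ⅖ + U²)
(B + N(7))*X = (-13/9 + (⅖ + 7²))*(-122) = (-13/9 + (⅖ + 49))*(-122) = (-13/9 + 247/5)*(-122) = (2158/45)*(-122) = -263276/45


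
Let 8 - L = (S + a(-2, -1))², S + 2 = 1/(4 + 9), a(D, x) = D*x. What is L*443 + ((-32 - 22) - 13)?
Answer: 587170/169 ≈ 3474.4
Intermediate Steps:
S = -25/13 (S = -2 + 1/(4 + 9) = -2 + 1/13 = -25/13 ≈ -1.9231)
L = 1351/169 (L = 8 - (-25/13 - 2*(-1))² = 8 - (-25/13 + 2)² = 8 - (1/13)² = 8 - 1*1/169 = 8 - 1/169 = 1351/169 ≈ 7.9941)
L*443 + ((-32 - 22) - 13) = (1351/169)*443 + ((-32 - 22) - 13) = 598493/169 + (-54 - 13) = 598493/169 - 67 = 587170/169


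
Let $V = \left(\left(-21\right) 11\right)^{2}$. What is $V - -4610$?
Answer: $57971$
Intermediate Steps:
$V = 53361$ ($V = \left(-231\right)^{2} = 53361$)
$V - -4610 = 53361 - -4610 = 53361 + 4610 = 57971$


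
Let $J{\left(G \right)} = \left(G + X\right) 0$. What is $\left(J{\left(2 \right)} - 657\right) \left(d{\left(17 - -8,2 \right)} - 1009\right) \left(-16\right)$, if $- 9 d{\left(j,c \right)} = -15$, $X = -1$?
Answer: $-10589088$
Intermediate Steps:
$J{\left(G \right)} = 0$ ($J{\left(G \right)} = \left(G - 1\right) 0 = \left(-1 + G\right) 0 = 0$)
$d{\left(j,c \right)} = \frac{5}{3}$ ($d{\left(j,c \right)} = \left(- \frac{1}{9}\right) \left(-15\right) = \frac{5}{3}$)
$\left(J{\left(2 \right)} - 657\right) \left(d{\left(17 - -8,2 \right)} - 1009\right) \left(-16\right) = \left(0 - 657\right) \left(\frac{5}{3} - 1009\right) \left(-16\right) = \left(-657\right) \left(- \frac{3022}{3}\right) \left(-16\right) = 661818 \left(-16\right) = -10589088$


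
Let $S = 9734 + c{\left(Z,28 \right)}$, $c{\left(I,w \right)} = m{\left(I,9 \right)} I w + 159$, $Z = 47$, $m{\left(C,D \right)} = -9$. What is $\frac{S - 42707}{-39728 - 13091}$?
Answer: $\frac{44658}{52819} \approx 0.84549$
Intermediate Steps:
$c{\left(I,w \right)} = 159 - 9 I w$ ($c{\left(I,w \right)} = - 9 I w + 159 = 159 - 9 I w$)
$S = -1951$ ($S = 9734 + \left(159 - 423 \cdot 28\right) = 9734 + \left(159 - 11844\right) = 9734 - 11685 = -1951$)
$\frac{S - 42707}{-39728 - 13091} = \frac{-1951 - 42707}{-39728 - 13091} = - \frac{44658}{-52819} = \left(-44658\right) \left(- \frac{1}{52819}\right) = \frac{44658}{52819}$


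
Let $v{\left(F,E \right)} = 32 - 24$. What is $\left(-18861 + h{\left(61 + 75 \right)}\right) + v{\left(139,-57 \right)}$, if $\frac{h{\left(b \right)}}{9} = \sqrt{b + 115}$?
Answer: $-18853 + 9 \sqrt{251} \approx -18710.0$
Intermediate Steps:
$v{\left(F,E \right)} = 8$
$h{\left(b \right)} = 9 \sqrt{115 + b}$ ($h{\left(b \right)} = 9 \sqrt{b + 115} = 9 \sqrt{115 + b}$)
$\left(-18861 + h{\left(61 + 75 \right)}\right) + v{\left(139,-57 \right)} = \left(-18861 + 9 \sqrt{115 + \left(61 + 75\right)}\right) + 8 = \left(-18861 + 9 \sqrt{115 + 136}\right) + 8 = \left(-18861 + 9 \sqrt{251}\right) + 8 = -18853 + 9 \sqrt{251}$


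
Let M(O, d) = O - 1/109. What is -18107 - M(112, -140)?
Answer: -1985870/109 ≈ -18219.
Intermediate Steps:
M(O, d) = -1/109 + O (M(O, d) = O - 1*1/109 = O - 1/109 = -1/109 + O)
-18107 - M(112, -140) = -18107 - (-1/109 + 112) = -18107 - 1*12207/109 = -18107 - 12207/109 = -1985870/109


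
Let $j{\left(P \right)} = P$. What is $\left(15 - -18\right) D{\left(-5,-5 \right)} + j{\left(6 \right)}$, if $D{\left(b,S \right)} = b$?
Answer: $-159$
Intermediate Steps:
$\left(15 - -18\right) D{\left(-5,-5 \right)} + j{\left(6 \right)} = \left(15 - -18\right) \left(-5\right) + 6 = \left(15 + 18\right) \left(-5\right) + 6 = 33 \left(-5\right) + 6 = -165 + 6 = -159$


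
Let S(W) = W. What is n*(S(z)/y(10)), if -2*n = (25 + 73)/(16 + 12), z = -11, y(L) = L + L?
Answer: 77/80 ≈ 0.96250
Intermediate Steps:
y(L) = 2*L
n = -7/4 (n = -(25 + 73)/(2*(16 + 12)) = -49/28 = -½*7/2 = -7/4 ≈ -1.7500)
n*(S(z)/y(10)) = -(-77)/(4*(2*10)) = -(-77)/(4*20) = -7/4*(-11/20) = 77/80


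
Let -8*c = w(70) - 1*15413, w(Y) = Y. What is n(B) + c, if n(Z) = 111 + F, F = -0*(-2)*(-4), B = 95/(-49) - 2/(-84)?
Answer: 16231/8 ≈ 2028.9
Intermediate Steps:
c = 15343/8 (c = -(70 - 1*15413)/8 = -(70 - 15413)/8 = -⅛*(-15343) = 15343/8 ≈ 1917.9)
B = -563/294 (B = 95*(-1/49) - 2*(-1/84) = -95/49 + 1/42 = -563/294 ≈ -1.9150)
F = 0 (F = -5*0*(-4) = 0*(-4) = 0)
n(Z) = 111 (n(Z) = 111 + 0 = 111)
n(B) + c = 111 + 15343/8 = 16231/8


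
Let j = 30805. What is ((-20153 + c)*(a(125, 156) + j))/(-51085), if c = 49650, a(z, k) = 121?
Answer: -912224222/51085 ≈ -17857.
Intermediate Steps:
((-20153 + c)*(a(125, 156) + j))/(-51085) = ((-20153 + 49650)*(121 + 30805))/(-51085) = (29497*30926)*(-1/51085) = 912224222*(-1/51085) = -912224222/51085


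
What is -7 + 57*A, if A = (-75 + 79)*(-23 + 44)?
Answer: 4781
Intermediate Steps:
A = 84 (A = 4*21 = 84)
-7 + 57*A = -7 + 57*84 = -7 + 4788 = 4781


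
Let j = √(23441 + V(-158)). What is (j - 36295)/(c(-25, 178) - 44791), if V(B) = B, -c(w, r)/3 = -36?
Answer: 36295/44683 - 3*√2587/44683 ≈ 0.80886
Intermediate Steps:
c(w, r) = 108 (c(w, r) = -3*(-36) = 108)
j = 3*√2587 (j = √(23441 - 158) = √23283 = 3*√2587 ≈ 152.59)
(j - 36295)/(c(-25, 178) - 44791) = (3*√2587 - 36295)/(108 - 44791) = (-36295 + 3*√2587)/(-44683) = (-36295 + 3*√2587)*(-1/44683) = 36295/44683 - 3*√2587/44683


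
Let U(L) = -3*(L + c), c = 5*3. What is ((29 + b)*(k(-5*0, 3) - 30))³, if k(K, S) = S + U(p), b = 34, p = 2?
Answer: -118660303944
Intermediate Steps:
c = 15
U(L) = -45 - 3*L (U(L) = -3*(L + 15) = -3*(15 + L) = -45 - 3*L)
k(K, S) = -51 + S (k(K, S) = S + (-45 - 3*2) = S + (-45 - 6) = S - 51 = -51 + S)
((29 + b)*(k(-5*0, 3) - 30))³ = ((29 + 34)*((-51 + 3) - 30))³ = (63*(-48 - 30))³ = (63*(-78))³ = (-4914)³ = -118660303944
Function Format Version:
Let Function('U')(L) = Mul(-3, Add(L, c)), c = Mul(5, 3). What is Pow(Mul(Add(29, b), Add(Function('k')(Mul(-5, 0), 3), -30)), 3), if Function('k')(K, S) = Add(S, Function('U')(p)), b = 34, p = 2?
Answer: -118660303944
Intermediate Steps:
c = 15
Function('U')(L) = Add(-45, Mul(-3, L)) (Function('U')(L) = Mul(-3, Add(L, 15)) = Mul(-3, Add(15, L)) = Add(-45, Mul(-3, L)))
Function('k')(K, S) = Add(-51, S) (Function('k')(K, S) = Add(S, Add(-45, Mul(-3, 2))) = Add(S, Add(-45, -6)) = Add(S, -51) = Add(-51, S))
Pow(Mul(Add(29, b), Add(Function('k')(Mul(-5, 0), 3), -30)), 3) = Pow(Mul(Add(29, 34), Add(Add(-51, 3), -30)), 3) = Pow(Mul(63, Add(-48, -30)), 3) = Pow(Mul(63, -78), 3) = Pow(-4914, 3) = -118660303944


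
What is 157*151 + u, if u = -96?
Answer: 23611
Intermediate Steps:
157*151 + u = 157*151 - 96 = 23707 - 96 = 23611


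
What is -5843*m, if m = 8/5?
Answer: -46744/5 ≈ -9348.8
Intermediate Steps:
m = 8/5 (m = 8*(⅕) = 8/5 ≈ 1.6000)
-5843*m = -5843*8/5 = -46744/5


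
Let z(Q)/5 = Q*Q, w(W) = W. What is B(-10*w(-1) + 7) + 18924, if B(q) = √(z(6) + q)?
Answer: 18924 + √197 ≈ 18938.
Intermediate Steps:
z(Q) = 5*Q² (z(Q) = 5*(Q*Q) = 5*Q²)
B(q) = √(180 + q) (B(q) = √(5*6² + q) = √(5*36 + q) = √(180 + q))
B(-10*w(-1) + 7) + 18924 = √(180 + (-10*(-1) + 7)) + 18924 = √(180 + (10 + 7)) + 18924 = √(180 + 17) + 18924 = √197 + 18924 = 18924 + √197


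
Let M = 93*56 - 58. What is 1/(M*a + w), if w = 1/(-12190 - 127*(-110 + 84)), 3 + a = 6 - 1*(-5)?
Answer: 8888/366185599 ≈ 2.4272e-5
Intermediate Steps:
M = 5150 (M = 5208 - 58 = 5150)
a = 8 (a = -3 + (6 - 1*(-5)) = -3 + (6 + 5) = -3 + 11 = 8)
w = -1/8888 (w = 1/(-12190 - 127*(-26)) = 1/(-12190 + 3302) = 1/(-8888) = -1/8888 ≈ -0.00011251)
1/(M*a + w) = 1/(5150*8 - 1/8888) = 1/(41200 - 1/8888) = 1/(366185599/8888) = 8888/366185599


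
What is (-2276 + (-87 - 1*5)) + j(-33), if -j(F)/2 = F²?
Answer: -4546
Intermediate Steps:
j(F) = -2*F²
(-2276 + (-87 - 1*5)) + j(-33) = (-2276 + (-87 - 1*5)) - 2*(-33)² = (-2276 + (-87 - 5)) - 2*1089 = (-2276 - 92) - 2178 = -2368 - 2178 = -4546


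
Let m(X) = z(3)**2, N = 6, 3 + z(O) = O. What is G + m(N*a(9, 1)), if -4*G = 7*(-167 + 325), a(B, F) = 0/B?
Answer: -553/2 ≈ -276.50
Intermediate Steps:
z(O) = -3 + O
a(B, F) = 0
m(X) = 0 (m(X) = (-3 + 3)**2 = 0**2 = 0)
G = -553/2 (G = -7*(-167 + 325)/4 = -7*158/4 = -1/4*1106 = -553/2 ≈ -276.50)
G + m(N*a(9, 1)) = -553/2 + 0 = -553/2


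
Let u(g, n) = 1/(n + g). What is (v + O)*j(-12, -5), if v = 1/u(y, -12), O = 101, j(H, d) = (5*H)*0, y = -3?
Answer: 0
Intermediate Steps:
u(g, n) = 1/(g + n)
j(H, d) = 0
v = -15 (v = 1/(1/(-3 - 12)) = 1/(1/(-15)) = 1/(-1/15) = -15)
(v + O)*j(-12, -5) = (-15 + 101)*0 = 86*0 = 0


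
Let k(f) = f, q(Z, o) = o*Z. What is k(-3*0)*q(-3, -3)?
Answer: 0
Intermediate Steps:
q(Z, o) = Z*o
k(-3*0)*q(-3, -3) = (-3*0)*(-3*(-3)) = 0*9 = 0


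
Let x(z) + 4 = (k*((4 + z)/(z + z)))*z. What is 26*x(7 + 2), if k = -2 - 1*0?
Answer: -442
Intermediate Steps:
k = -2 (k = -2 + 0 = -2)
x(z) = -8 - z (x(z) = -4 + (-2*(4 + z)/(z + z))*z = -4 + (-2*(4 + z)/(2*z))*z = -4 + (-2*(4 + z)*1/(2*z))*z = -4 + (-(4 + z)/z)*z = -4 + (-4 - z) = -8 - z)
26*x(7 + 2) = 26*(-8 - (7 + 2)) = 26*(-8 - 1*9) = 26*(-8 - 9) = 26*(-17) = -442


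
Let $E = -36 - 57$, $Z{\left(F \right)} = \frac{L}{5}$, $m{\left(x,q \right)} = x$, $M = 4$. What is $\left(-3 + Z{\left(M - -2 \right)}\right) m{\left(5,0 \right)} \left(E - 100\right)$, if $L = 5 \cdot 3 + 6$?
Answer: $-1158$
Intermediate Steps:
$L = 21$ ($L = 15 + 6 = 21$)
$Z{\left(F \right)} = \frac{21}{5}$
$E = -93$ ($E = -36 - 57 = -93$)
$\left(-3 + Z{\left(M - -2 \right)}\right) m{\left(5,0 \right)} \left(E - 100\right) = \left(-3 + \frac{21}{5}\right) 5 \left(-93 - 100\right) = \frac{6}{5} \cdot 5 \left(-193\right) = 6 \left(-193\right) = -1158$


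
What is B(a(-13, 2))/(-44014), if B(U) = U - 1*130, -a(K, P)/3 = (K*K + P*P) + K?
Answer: 305/22007 ≈ 0.013859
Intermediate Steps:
a(K, P) = -3*K - 3*K² - 3*P² (a(K, P) = -3*((K*K + P*P) + K) = -3*((K² + P²) + K) = -3*(K + K² + P²) = -3*K - 3*K² - 3*P²)
B(U) = -130 + U (B(U) = U - 130 = -130 + U)
B(a(-13, 2))/(-44014) = (-130 + (-3*(-13) - 3*(-13)² - 3*2²))/(-44014) = (-130 + (39 - 3*169 - 3*4))*(-1/44014) = (-130 + (39 - 507 - 12))*(-1/44014) = (-130 - 480)*(-1/44014) = -610*(-1/44014) = 305/22007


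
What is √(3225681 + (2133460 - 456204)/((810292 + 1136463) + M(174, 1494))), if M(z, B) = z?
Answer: √12227052030759210745/1946929 ≈ 1796.0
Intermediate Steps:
√(3225681 + (2133460 - 456204)/((810292 + 1136463) + M(174, 1494))) = √(3225681 + (2133460 - 456204)/((810292 + 1136463) + 174)) = √(3225681 + 1677256/(1946755 + 174)) = √(3225681 + 1677256/1946929) = √(6280173560905/1946929) = √12227052030759210745/1946929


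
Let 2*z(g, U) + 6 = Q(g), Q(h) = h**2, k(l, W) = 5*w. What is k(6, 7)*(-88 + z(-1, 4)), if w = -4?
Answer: 1810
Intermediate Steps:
k(l, W) = -20 (k(l, W) = 5*(-4) = -20)
z(g, U) = -3 + g**2/2
k(6, 7)*(-88 + z(-1, 4)) = -20*(-88 + (-3 + (1/2)*(-1)**2)) = -20*(-88 + (-3 + (1/2)*1)) = -20*(-88 + (-3 + 1/2)) = -20*(-88 - 5/2) = -20*(-181/2) = 1810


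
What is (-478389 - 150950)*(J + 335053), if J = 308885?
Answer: -405255296982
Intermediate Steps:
(-478389 - 150950)*(J + 335053) = (-478389 - 150950)*(308885 + 335053) = -629339*643938 = -405255296982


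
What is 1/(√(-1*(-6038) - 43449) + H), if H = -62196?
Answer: -62196/3868379827 - I*√37411/3868379827 ≈ -1.6078e-5 - 5.0e-8*I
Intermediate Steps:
1/(√(-1*(-6038) - 43449) + H) = 1/(√(-1*(-6038) - 43449) - 62196) = 1/(√(6038 - 43449) - 62196) = 1/(√(-37411) - 62196) = 1/(I*√37411 - 62196) = 1/(-62196 + I*√37411)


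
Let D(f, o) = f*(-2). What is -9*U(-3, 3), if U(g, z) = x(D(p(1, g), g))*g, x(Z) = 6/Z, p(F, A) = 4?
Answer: -81/4 ≈ -20.250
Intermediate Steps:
D(f, o) = -2*f
U(g, z) = -3*g/4 (U(g, z) = (6/((-2*4)))*g = (6/(-8))*g = (6*(-⅛))*g = -3*g/4)
-9*U(-3, 3) = -(-27)*(-3)/4 = -9*9/4 = -81/4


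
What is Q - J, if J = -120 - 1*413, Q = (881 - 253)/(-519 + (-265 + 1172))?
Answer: 51858/97 ≈ 534.62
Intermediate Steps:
Q = 157/97 (Q = 628/(-519 + 907) = 628/388 = 628*(1/388) = 157/97 ≈ 1.6186)
J = -533 (J = -120 - 413 = -533)
Q - J = 157/97 - 1*(-533) = 157/97 + 533 = 51858/97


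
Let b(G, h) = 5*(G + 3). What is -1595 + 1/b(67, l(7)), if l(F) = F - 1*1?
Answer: -558249/350 ≈ -1595.0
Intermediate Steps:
l(F) = -1 + F (l(F) = F - 1 = -1 + F)
b(G, h) = 15 + 5*G (b(G, h) = 5*(3 + G) = 15 + 5*G)
-1595 + 1/b(67, l(7)) = -1595 + 1/(15 + 5*67) = -1595 + 1/(15 + 335) = -1595 + 1/350 = -558249/350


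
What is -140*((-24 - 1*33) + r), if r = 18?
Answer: 5460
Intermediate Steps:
-140*((-24 - 1*33) + r) = -140*((-24 - 1*33) + 18) = -140*((-24 - 33) + 18) = -140*(-57 + 18) = -140*(-39) = 5460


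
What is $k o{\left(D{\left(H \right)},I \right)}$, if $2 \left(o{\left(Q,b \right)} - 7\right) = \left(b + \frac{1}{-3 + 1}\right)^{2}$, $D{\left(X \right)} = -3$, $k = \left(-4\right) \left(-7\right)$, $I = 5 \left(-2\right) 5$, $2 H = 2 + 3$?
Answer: $\frac{71799}{2} \approx 35900.0$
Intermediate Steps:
$H = \frac{5}{2}$ ($H = \frac{2 + 3}{2} = \frac{1}{2} \cdot 5 = \frac{5}{2} \approx 2.5$)
$I = -50$ ($I = \left(-10\right) 5 = -50$)
$k = 28$
$o{\left(Q,b \right)} = 7 + \frac{\left(- \frac{1}{2} + b\right)^{2}}{2}$ ($o{\left(Q,b \right)} = 7 + \frac{\left(b + \frac{1}{-3 + 1}\right)^{2}}{2} = 7 + \frac{\left(b + \frac{1}{-2}\right)^{2}}{2} = 7 + \frac{\left(b - \frac{1}{2}\right)^{2}}{2} = 7 + \frac{\left(- \frac{1}{2} + b\right)^{2}}{2}$)
$k o{\left(D{\left(H \right)},I \right)} = 28 \left(7 + \frac{\left(-1 + 2 \left(-50\right)\right)^{2}}{8}\right) = 28 \left(7 + \frac{\left(-1 - 100\right)^{2}}{8}\right) = 28 \left(7 + \frac{\left(-101\right)^{2}}{8}\right) = 28 \left(7 + \frac{1}{8} \cdot 10201\right) = 28 \left(7 + \frac{10201}{8}\right) = 28 \cdot \frac{10257}{8} = \frac{71799}{2}$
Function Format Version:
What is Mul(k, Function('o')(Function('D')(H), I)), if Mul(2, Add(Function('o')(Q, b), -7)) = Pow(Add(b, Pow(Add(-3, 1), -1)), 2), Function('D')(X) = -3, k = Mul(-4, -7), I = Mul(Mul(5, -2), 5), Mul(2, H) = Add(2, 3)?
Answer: Rational(71799, 2) ≈ 35900.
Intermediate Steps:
H = Rational(5, 2) (H = Mul(Rational(1, 2), Add(2, 3)) = Mul(Rational(1, 2), 5) = Rational(5, 2) ≈ 2.5000)
I = -50 (I = Mul(-10, 5) = -50)
k = 28
Function('o')(Q, b) = Add(7, Mul(Rational(1, 2), Pow(Add(Rational(-1, 2), b), 2))) (Function('o')(Q, b) = Add(7, Mul(Rational(1, 2), Pow(Add(b, Pow(Add(-3, 1), -1)), 2))) = Add(7, Mul(Rational(1, 2), Pow(Add(b, Pow(-2, -1)), 2))) = Add(7, Mul(Rational(1, 2), Pow(Add(b, Rational(-1, 2)), 2))) = Add(7, Mul(Rational(1, 2), Pow(Add(Rational(-1, 2), b), 2))))
Mul(k, Function('o')(Function('D')(H), I)) = Mul(28, Add(7, Mul(Rational(1, 8), Pow(Add(-1, Mul(2, -50)), 2)))) = Mul(28, Add(7, Mul(Rational(1, 8), Pow(Add(-1, -100), 2)))) = Mul(28, Add(7, Mul(Rational(1, 8), Pow(-101, 2)))) = Mul(28, Add(7, Mul(Rational(1, 8), 10201))) = Mul(28, Add(7, Rational(10201, 8))) = Mul(28, Rational(10257, 8)) = Rational(71799, 2)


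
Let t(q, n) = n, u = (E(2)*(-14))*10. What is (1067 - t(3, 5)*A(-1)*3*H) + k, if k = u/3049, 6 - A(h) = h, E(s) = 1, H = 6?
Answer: 1332273/3049 ≈ 436.95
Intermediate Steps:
u = -140 (u = (1*(-14))*10 = -14*10 = -140)
A(h) = 6 - h
k = -140/3049 ≈ -0.045917
(1067 - t(3, 5)*A(-1)*3*H) + k = (1067 - 5*(6 - 1*(-1))*3*6) - 140/3049 = (1067 - 5*(6 + 1)*18) - 140/3049 = (1067 - 5*7*18) - 140/3049 = (1067 - 35*18) - 140/3049 = (1067 - 1*630) - 140/3049 = (1067 - 630) - 140/3049 = 437 - 140/3049 = 1332273/3049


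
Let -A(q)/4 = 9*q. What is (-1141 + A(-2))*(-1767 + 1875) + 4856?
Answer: -110596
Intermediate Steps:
A(q) = -36*q
(-1141 + A(-2))*(-1767 + 1875) + 4856 = (-1141 - 36*(-2))*(-1767 + 1875) + 4856 = (-1141 + 72)*108 + 4856 = -1069*108 + 4856 = -115452 + 4856 = -110596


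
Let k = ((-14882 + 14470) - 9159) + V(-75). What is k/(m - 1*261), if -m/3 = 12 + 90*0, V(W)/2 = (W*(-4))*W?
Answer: 4961/27 ≈ 183.74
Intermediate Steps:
V(W) = -8*W**2 (V(W) = 2*((W*(-4))*W) = 2*((-4*W)*W) = 2*(-4*W**2) = -8*W**2)
k = -54571 (k = ((-14882 + 14470) - 9159) - 8*(-75)**2 = (-412 - 9159) - 8*5625 = -9571 - 45000 = -54571)
m = -36 (m = -3*(12 + 90*0) = -3*(12 + 0) = -3*12 = -36)
k/(m - 1*261) = -54571/(-36 - 1*261) = -54571/(-36 - 261) = -54571/(-297) = -54571*(-1/297) = 4961/27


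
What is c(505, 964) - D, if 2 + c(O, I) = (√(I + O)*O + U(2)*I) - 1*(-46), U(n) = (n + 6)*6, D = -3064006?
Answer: 3110322 + 505*√1469 ≈ 3.1297e+6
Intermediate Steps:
U(n) = 36 + 6*n (U(n) = (6 + n)*6 = 36 + 6*n)
c(O, I) = 44 + 48*I + O*√(I + O) (c(O, I) = -2 + ((√(I + O)*O + (36 + 6*2)*I) - 1*(-46)) = -2 + ((O*√(I + O) + (36 + 12)*I) + 46) = -2 + ((O*√(I + O) + 48*I) + 46) = -2 + ((48*I + O*√(I + O)) + 46) = -2 + (46 + 48*I + O*√(I + O)) = 44 + 48*I + O*√(I + O))
c(505, 964) - D = (44 + 48*964 + 505*√(964 + 505)) - 1*(-3064006) = (44 + 46272 + 505*√1469) + 3064006 = (46316 + 505*√1469) + 3064006 = 3110322 + 505*√1469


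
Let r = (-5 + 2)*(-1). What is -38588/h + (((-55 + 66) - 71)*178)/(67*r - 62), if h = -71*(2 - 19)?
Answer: -18254492/167773 ≈ -108.80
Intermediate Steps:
r = 3 (r = -3*(-1) = 3)
h = 1207 (h = -71*(-17) = 1207)
-38588/h + (((-55 + 66) - 71)*178)/(67*r - 62) = -38588/1207 + (((-55 + 66) - 71)*178)/(67*3 - 62) = -38588*1/1207 + ((11 - 71)*178)/(201 - 62) = -38588/1207 - 60*178/139 = -38588/1207 - 10680*1/139 = -38588/1207 - 10680/139 = -18254492/167773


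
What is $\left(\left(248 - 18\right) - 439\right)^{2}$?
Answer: $43681$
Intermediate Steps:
$\left(\left(248 - 18\right) - 439\right)^{2} = \left(230 - 439\right)^{2} = \left(-209\right)^{2} = 43681$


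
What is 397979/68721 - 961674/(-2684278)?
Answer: 567186736558/92233134219 ≈ 6.1495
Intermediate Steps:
397979/68721 - 961674/(-2684278) = 397979*(1/68721) - 961674*(-1/2684278) = 397979/68721 + 480837/1342139 = 567186736558/92233134219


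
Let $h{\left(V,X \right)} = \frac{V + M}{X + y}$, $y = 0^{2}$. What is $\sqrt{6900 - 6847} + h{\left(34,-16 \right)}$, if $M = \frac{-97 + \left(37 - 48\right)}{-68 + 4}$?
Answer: $- \frac{571}{256} + \sqrt{53} \approx 5.0496$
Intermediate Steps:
$y = 0$
$M = \frac{27}{16}$ ($M = \frac{-97 - 11}{-64} = \left(-108\right) \left(- \frac{1}{64}\right) = \frac{27}{16} \approx 1.6875$)
$h{\left(V,X \right)} = \frac{\frac{27}{16} + V}{X}$ ($h{\left(V,X \right)} = \frac{V + \frac{27}{16}}{X + 0} = \frac{\frac{27}{16} + V}{X}$)
$\sqrt{6900 - 6847} + h{\left(34,-16 \right)} = \sqrt{6900 - 6847} + \frac{\frac{27}{16} + 34}{-16} = \sqrt{53} - \frac{571}{256} = - \frac{571}{256} + \sqrt{53}$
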